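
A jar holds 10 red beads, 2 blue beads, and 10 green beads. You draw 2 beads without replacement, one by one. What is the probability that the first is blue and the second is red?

Chain rule:
P = 2/22 × 10/21 = 20/462 = 10/231.

10/231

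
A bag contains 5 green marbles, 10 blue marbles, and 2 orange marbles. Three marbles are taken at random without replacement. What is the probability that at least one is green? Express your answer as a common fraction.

P(no green) = 12/17 × 11/16 × 10/15 = 1320/4080 = 11/34.
P(at least one) = 1 − 11/34 = 23/34.

23/34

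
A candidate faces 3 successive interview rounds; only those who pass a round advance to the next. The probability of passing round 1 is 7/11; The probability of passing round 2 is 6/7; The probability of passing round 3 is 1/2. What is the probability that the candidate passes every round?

3/11

The events are sequential, so multiply the conditional probabilities:
P = 7/11 × 6/7 × 1/2 = 42/154 = 3/11.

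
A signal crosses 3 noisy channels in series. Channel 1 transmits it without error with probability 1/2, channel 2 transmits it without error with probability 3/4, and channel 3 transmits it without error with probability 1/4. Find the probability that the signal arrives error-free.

3/32

The events are sequential, so multiply the conditional probabilities:
P = 1/2 × 3/4 × 1/4 = 3/32.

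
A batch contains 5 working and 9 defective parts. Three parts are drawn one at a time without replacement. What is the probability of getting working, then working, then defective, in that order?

Chain rule:
P = 5/14 × 4/13 × 9/12 = 180/2184 = 15/182.

15/182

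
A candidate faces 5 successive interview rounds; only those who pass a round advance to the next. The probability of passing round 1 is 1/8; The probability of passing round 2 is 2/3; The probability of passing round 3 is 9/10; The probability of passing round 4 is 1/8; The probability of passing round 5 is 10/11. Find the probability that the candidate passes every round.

Multiplying along the chain,
P = 1/8 × 2/3 × 9/10 × 1/8 × 10/11 = 180/21120 = 3/352.

3/352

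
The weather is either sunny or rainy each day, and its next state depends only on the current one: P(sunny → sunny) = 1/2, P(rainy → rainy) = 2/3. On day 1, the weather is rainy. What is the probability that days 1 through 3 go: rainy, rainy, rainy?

Day 1 is given. For each transition, use the conditional probability from the current state:
P(rainy | rainy) = 2/3; P(rainy | rainy) = 2/3.
P = 2/3 × 2/3 = 4/9.

4/9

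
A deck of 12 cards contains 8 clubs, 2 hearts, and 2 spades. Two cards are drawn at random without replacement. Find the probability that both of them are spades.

1/66

P(all spades) = 2/12 × 1/11 = 2/132 = 1/66.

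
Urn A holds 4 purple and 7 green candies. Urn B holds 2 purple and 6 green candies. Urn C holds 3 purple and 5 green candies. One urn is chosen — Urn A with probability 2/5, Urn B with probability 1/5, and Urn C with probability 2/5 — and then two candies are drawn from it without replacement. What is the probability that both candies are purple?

103/1100

From Urn A: P(both purple) = (4/11)(3/10) = 6/55.
From Urn B: P(both purple) = (2/8)(1/7) = 1/28.
From Urn C: P(both purple) = (3/8)(2/7) = 3/28.
Total probability = (2/5)(6/55) + (1/5)(1/28) + (2/5)(3/28) = 103/1100.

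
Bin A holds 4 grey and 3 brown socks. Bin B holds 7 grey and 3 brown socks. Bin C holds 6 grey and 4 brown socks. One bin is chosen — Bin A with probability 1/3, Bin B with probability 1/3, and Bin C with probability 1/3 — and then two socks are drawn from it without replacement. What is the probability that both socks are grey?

38/105

From Bin A: P(both grey) = (4/7)(3/6) = 2/7.
From Bin B: P(both grey) = (7/10)(6/9) = 7/15.
From Bin C: P(both grey) = (6/10)(5/9) = 1/3.
Total probability = (1/3)(2/7) + (1/3)(7/15) + (1/3)(1/3) = 38/105.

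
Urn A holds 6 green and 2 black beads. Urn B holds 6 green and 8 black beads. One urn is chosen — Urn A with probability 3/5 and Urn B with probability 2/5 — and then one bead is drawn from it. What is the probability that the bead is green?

87/140

From Urn A: P(green) = 6/8.
From Urn B: P(green) = 6/14.
Total probability = (3/5)(6/8) + (2/5)(6/14) = 87/140.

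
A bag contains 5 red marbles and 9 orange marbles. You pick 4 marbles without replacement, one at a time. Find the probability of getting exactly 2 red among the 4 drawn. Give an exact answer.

360/1001

One ordering (red drawn first) has probability 5/14 × 4/13 × 9/12 × 8/11 = 1440/24024 = 60/1001.
There are C(4,2) = 6 such orderings, each equally likely, so P = 6 × 60/1001 = 360/1001.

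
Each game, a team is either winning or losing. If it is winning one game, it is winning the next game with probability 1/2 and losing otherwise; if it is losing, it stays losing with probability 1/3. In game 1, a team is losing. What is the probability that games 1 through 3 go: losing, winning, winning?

1/3

Game 1 is given. For each transition, use the conditional probability from the current state:
P(winning | losing) = 2/3; P(winning | winning) = 1/2.
P = 2/3 × 1/2 = 2/6 = 1/3.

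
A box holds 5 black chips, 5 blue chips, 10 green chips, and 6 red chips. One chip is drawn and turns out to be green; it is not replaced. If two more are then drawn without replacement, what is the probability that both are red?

With the first chip removed, 6 red remain out of 25.
P = 6/25 × 5/24 = 30/600 = 1/20.

1/20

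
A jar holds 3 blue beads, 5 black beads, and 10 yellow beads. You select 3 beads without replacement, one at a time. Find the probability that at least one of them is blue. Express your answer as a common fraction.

P(no blue) = 15/18 × 14/17 × 13/16 = 2730/4896 = 455/816.
P(at least one) = 1 − 455/816 = 361/816.

361/816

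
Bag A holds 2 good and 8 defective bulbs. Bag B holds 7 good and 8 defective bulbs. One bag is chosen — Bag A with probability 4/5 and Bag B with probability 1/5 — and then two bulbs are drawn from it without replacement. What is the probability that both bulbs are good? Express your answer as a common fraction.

13/225

From Bag A: P(both good) = (2/10)(1/9) = 1/45.
From Bag B: P(both good) = (7/15)(6/14) = 1/5.
Total probability = (4/5)(1/45) + (1/5)(1/5) = 13/225.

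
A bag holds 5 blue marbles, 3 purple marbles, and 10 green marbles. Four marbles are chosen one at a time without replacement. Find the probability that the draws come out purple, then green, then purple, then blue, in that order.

Each draw changes the counts, so multiply the conditional probabilities along the sequence:
P = 3/18 × 10/17 × 2/16 × 5/15 = 300/73440 = 5/1224.

5/1224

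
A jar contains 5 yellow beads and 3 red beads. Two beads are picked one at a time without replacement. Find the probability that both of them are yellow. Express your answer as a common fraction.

5/14

P = 5/8 × 4/7 = 20/56 = 5/14.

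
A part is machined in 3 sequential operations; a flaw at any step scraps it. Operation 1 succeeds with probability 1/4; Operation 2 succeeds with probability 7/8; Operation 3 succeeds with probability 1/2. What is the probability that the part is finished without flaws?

Each stage is reached only if all earlier stages succeed, so
P = 1/4 × 7/8 × 1/2 = 7/64.

7/64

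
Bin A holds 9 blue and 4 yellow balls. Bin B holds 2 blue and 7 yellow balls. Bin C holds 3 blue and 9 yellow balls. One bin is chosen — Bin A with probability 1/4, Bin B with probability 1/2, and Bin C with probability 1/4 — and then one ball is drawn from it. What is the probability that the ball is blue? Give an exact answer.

From Bin A: P(blue) = 9/13.
From Bin B: P(blue) = 2/9.
From Bin C: P(blue) = 3/12.
Total probability = (1/4)(9/13) + (1/2)(2/9) + (1/4)(3/12) = 649/1872.

649/1872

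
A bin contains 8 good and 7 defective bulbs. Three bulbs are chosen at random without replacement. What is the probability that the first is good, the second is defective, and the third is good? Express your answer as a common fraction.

28/195

Multiply the probability of each draw given the previous ones:
P = 8/15 × 7/14 × 7/13 = 392/2730 = 28/195.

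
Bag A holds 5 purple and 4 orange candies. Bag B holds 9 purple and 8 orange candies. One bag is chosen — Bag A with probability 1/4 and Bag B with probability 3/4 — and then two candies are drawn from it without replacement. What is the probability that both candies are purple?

From Bag A: P(both purple) = (5/9)(4/8) = 5/18.
From Bag B: P(both purple) = (9/17)(8/16) = 9/34.
Total probability = (1/4)(5/18) + (3/4)(9/34) = 41/153.

41/153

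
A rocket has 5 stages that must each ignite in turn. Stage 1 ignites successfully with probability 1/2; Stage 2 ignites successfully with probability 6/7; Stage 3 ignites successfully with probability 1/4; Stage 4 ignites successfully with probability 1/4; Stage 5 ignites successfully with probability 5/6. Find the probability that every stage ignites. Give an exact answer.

Each stage is reached only if all earlier stages succeed, so
P = 1/2 × 6/7 × 1/4 × 1/4 × 5/6 = 30/1344 = 5/224.

5/224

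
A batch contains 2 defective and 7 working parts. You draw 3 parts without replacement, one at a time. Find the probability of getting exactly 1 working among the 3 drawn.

One ordering (working drawn first) has probability 7/9 × 2/8 × 1/7 = 14/504 = 1/36.
There are C(3,1) = 3 such orderings, each equally likely, so P = 3 × 1/36 = 1/12.

1/12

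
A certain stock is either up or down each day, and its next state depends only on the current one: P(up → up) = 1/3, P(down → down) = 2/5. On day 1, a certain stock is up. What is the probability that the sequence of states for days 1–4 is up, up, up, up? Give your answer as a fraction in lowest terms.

1/27

Day 1 is given. For each transition, use the conditional probability from the current state:
P(up | up) = 1/3; P(up | up) = 1/3; P(up | up) = 1/3.
P = 1/3 × 1/3 × 1/3 = 1/27.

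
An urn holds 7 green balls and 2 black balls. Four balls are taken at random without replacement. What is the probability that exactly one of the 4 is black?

5/9

One ordering (black drawn first) has probability 2/9 × 7/8 × 6/7 × 5/6 = 420/3024 = 5/36.
There are C(4,1) = 4 such orderings, each equally likely, so P = 4 × 5/36 = 5/9.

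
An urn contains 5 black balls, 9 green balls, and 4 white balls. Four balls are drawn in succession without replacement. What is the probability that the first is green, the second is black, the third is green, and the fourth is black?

1/51

Multiply the probability of each draw given the previous ones:
P = 9/18 × 5/17 × 8/16 × 4/15 = 1440/73440 = 1/51.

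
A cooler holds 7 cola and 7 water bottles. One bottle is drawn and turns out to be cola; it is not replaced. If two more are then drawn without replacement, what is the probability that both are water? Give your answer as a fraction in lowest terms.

After the first draw, 7 of the remaining 13 bottles are water.
P = 7/13 × 6/12 = 42/156 = 7/26.

7/26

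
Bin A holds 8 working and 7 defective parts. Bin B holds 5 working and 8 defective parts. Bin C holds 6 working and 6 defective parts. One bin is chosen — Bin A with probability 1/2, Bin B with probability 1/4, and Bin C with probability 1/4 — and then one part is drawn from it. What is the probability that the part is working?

761/1560

From Bin A: P(working) = 8/15.
From Bin B: P(working) = 5/13.
From Bin C: P(working) = 6/12.
Total probability = (1/2)(8/15) + (1/4)(5/13) + (1/4)(6/12) = 761/1560.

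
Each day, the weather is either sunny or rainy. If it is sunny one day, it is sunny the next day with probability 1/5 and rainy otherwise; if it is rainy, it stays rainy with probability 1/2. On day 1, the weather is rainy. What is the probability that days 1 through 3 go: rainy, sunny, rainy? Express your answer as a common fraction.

2/5

Day 1 is given. For each transition, use the conditional probability from the current state:
P(sunny | rainy) = 1/2; P(rainy | sunny) = 4/5.
P = 1/2 × 4/5 = 4/10 = 2/5.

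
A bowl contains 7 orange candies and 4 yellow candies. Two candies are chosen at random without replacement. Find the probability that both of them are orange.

21/55

P(all orange) = 7/11 × 6/10 = 42/110 = 21/55.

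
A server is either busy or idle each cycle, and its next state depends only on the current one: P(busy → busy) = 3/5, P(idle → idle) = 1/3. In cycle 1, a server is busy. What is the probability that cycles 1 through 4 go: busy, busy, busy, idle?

Cycle 1 is given. For each transition, use the conditional probability from the current state:
P(busy | busy) = 3/5; P(busy | busy) = 3/5; P(idle | busy) = 2/5.
P = 3/5 × 3/5 × 2/5 = 18/125.

18/125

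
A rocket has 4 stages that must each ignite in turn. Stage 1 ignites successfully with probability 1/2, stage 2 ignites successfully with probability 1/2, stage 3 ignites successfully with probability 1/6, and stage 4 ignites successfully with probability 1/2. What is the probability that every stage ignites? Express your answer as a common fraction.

Multiplying along the chain,
P = 1/2 × 1/2 × 1/6 × 1/2 = 1/48.

1/48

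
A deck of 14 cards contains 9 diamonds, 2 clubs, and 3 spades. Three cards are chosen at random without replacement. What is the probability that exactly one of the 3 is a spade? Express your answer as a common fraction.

165/364

One ordering (a spade drawn first) has probability 3/14 × 11/13 × 10/12 = 330/2184 = 55/364.
There are C(3,1) = 3 such orderings, each equally likely, so P = 3 × 55/364 = 165/364.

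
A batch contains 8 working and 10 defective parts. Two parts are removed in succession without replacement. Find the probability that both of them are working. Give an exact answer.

28/153

P(every draw is working) = 8/18 × 7/17 = 56/306 = 28/153.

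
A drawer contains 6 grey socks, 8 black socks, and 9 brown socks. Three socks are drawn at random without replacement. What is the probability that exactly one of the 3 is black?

One ordering (black drawn first) has probability 8/23 × 15/22 × 14/21 = 1680/10626 = 40/253.
There are C(3,1) = 3 such orderings, each equally likely, so P = 3 × 40/253 = 120/253.

120/253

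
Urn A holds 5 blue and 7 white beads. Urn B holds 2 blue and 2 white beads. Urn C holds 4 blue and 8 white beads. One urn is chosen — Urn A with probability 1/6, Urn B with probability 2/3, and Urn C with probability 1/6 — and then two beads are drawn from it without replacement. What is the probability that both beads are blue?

From Urn A: P(both blue) = (5/12)(4/11) = 5/33.
From Urn B: P(both blue) = (2/4)(1/3) = 1/6.
From Urn C: P(both blue) = (4/12)(3/11) = 1/11.
Total probability = (1/6)(5/33) + (2/3)(1/6) + (1/6)(1/11) = 5/33.

5/33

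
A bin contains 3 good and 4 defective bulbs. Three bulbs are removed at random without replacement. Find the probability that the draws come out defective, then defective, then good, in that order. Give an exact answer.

6/35

Each draw changes the counts, so multiply the conditional probabilities along the sequence:
P = 4/7 × 3/6 × 3/5 = 36/210 = 6/35.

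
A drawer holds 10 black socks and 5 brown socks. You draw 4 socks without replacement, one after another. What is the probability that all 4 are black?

P = 10/15 × 9/14 × 8/13 × 7/12 = 5040/32760 = 2/13.

2/13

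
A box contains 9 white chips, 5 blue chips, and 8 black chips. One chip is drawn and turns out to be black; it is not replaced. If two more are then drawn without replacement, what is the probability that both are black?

After the first draw, 7 of the remaining 21 chips are black.
P = 7/21 × 6/20 = 42/420 = 1/10.

1/10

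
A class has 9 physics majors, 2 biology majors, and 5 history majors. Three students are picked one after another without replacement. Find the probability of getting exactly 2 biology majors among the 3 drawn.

One ordering (biology majors drawn first) has probability 2/16 × 1/15 × 14/14 = 28/3360 = 1/120.
There are C(3,2) = 3 such orderings, each equally likely, so P = 3 × 1/120 = 1/40.

1/40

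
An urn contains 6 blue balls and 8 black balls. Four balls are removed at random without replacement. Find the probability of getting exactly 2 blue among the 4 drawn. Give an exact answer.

60/143

One ordering (blue drawn first) has probability 6/14 × 5/13 × 8/12 × 7/11 = 1680/24024 = 10/143.
There are C(4,2) = 6 such orderings, each equally likely, so P = 6 × 10/143 = 60/143.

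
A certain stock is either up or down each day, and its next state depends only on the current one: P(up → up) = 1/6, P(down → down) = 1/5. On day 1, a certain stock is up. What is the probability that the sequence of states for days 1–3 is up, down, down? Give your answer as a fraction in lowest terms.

1/6

Day 1 is given. For each transition, use the conditional probability from the current state:
P(down | up) = 5/6; P(down | down) = 1/5.
P = 5/6 × 1/5 = 5/30 = 1/6.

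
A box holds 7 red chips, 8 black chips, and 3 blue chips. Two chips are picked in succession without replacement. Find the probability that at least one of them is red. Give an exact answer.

P(no red) = 11/18 × 10/17 = 110/306 = 55/153.
P(at least one) = 1 − 55/153 = 98/153.

98/153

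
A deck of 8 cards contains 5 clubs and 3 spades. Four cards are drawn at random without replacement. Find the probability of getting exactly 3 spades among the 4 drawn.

One ordering (spades drawn first) has probability 3/8 × 2/7 × 1/6 × 5/5 = 30/1680 = 1/56.
There are C(4,3) = 4 such orderings, each equally likely, so P = 4 × 1/56 = 1/14.

1/14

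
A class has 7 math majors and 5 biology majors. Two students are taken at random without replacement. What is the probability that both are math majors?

P = 7/12 × 6/11 = 42/132 = 7/22.

7/22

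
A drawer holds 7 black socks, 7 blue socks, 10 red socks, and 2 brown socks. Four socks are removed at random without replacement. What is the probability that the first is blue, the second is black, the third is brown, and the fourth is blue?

Multiply the probability of each draw given the previous ones:
P = 7/26 × 7/25 × 2/24 × 6/23 = 588/358800 = 49/29900.

49/29900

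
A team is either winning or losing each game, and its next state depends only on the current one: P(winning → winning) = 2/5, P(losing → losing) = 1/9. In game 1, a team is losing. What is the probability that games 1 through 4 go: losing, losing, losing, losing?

Game 1 is given. For each transition, use the conditional probability from the current state:
P(losing | losing) = 1/9; P(losing | losing) = 1/9; P(losing | losing) = 1/9.
P = 1/9 × 1/9 × 1/9 = 1/729.

1/729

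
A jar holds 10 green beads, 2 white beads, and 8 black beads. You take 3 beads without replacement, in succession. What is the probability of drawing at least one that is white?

27/95

P(no white) = 18/20 × 17/19 × 16/18 = 4896/6840 = 68/95.
P(at least one) = 1 − 68/95 = 27/95.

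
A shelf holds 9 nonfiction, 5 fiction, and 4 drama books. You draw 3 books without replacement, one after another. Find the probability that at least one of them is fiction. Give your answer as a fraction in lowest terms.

P(no fiction) = 13/18 × 12/17 × 11/16 = 1716/4896 = 143/408.
P(at least one) = 1 − 143/408 = 265/408.

265/408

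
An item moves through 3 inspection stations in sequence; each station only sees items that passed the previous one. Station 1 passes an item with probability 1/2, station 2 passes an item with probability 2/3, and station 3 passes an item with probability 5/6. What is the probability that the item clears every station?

5/18

Each stage is reached only if all earlier stages succeed, so
P = 1/2 × 2/3 × 5/6 = 10/36 = 5/18.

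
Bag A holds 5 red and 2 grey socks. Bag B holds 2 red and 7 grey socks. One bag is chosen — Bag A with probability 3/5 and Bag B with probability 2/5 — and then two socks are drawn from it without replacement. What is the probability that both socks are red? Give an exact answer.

187/630

From Bag A: P(both red) = (5/7)(4/6) = 10/21.
From Bag B: P(both red) = (2/9)(1/8) = 1/36.
Total probability = (3/5)(10/21) + (2/5)(1/36) = 187/630.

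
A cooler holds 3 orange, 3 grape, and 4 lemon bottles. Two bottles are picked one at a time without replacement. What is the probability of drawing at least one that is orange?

P(no orange) = 7/10 × 6/9 = 42/90 = 7/15.
P(at least one) = 1 − 7/15 = 8/15.

8/15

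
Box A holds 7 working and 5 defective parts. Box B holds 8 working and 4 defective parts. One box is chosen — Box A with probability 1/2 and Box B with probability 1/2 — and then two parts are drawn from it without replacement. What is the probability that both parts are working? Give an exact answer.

From Box A: P(both working) = (7/12)(6/11) = 7/22.
From Box B: P(both working) = (8/12)(7/11) = 14/33.
Total probability = (1/2)(7/22) + (1/2)(14/33) = 49/132.

49/132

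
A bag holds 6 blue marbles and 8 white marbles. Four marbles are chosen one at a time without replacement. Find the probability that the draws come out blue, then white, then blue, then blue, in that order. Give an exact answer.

Chain rule:
P = 6/14 × 8/13 × 5/12 × 4/11 = 960/24024 = 40/1001.

40/1001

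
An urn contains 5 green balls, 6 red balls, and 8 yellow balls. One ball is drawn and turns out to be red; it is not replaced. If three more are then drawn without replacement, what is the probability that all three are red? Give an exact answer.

5/408

After the first draw, 5 of the remaining 18 balls are red.
P = 5/18 × 4/17 × 3/16 = 60/4896 = 5/408.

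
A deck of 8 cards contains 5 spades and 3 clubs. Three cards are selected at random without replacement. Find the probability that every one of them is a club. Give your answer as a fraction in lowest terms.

1/56

P = 3/8 × 2/7 × 1/6 = 6/336 = 1/56.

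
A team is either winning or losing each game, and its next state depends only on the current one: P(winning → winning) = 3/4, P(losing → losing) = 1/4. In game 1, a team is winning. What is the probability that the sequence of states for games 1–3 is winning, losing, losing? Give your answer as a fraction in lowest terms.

1/16

Game 1 is given. For each transition, use the conditional probability from the current state:
P(losing | winning) = 1/4; P(losing | losing) = 1/4.
P = 1/4 × 1/4 = 1/16.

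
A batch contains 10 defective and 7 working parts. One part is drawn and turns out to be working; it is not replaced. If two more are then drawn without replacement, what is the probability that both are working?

After the first draw, 6 of the remaining 16 parts are working.
P = 6/16 × 5/15 = 30/240 = 1/8.

1/8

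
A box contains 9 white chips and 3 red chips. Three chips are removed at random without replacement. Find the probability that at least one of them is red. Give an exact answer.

34/55

P(no red) = 9/12 × 8/11 × 7/10 = 504/1320 = 21/55.
P(at least one) = 1 − 21/55 = 34/55.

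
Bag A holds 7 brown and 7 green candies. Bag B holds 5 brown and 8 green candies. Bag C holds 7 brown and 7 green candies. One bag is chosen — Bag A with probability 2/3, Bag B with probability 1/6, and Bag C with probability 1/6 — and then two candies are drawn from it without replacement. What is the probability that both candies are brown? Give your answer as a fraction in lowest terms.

25/117

From Bag A: P(both brown) = (7/14)(6/13) = 3/13.
From Bag B: P(both brown) = (5/13)(4/12) = 5/39.
From Bag C: P(both brown) = (7/14)(6/13) = 3/13.
Total probability = (2/3)(3/13) + (1/6)(5/39) + (1/6)(3/13) = 25/117.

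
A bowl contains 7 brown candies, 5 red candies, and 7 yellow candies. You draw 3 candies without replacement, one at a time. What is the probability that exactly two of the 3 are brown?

84/323

One ordering (brown drawn first) has probability 7/19 × 6/18 × 12/17 = 504/5814 = 28/323.
There are C(3,2) = 3 such orderings, each equally likely, so P = 3 × 28/323 = 84/323.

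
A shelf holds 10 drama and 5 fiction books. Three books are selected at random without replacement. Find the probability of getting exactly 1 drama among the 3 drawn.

One ordering (drama drawn first) has probability 10/15 × 5/14 × 4/13 = 200/2730 = 20/273.
There are C(3,1) = 3 such orderings, each equally likely, so P = 3 × 20/273 = 20/91.

20/91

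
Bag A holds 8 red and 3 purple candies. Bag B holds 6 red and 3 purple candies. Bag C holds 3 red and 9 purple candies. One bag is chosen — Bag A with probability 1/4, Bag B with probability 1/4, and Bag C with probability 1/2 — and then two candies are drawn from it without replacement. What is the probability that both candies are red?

From Bag A: P(both red) = (8/11)(7/10) = 28/55.
From Bag B: P(both red) = (6/9)(5/8) = 5/12.
From Bag C: P(both red) = (3/12)(2/11) = 1/22.
Total probability = (1/4)(28/55) + (1/4)(5/12) + (1/2)(1/22) = 61/240.

61/240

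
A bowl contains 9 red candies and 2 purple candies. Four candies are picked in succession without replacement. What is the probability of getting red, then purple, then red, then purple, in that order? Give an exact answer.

1/55

Chain rule:
P = 9/11 × 2/10 × 8/9 × 1/8 = 144/7920 = 1/55.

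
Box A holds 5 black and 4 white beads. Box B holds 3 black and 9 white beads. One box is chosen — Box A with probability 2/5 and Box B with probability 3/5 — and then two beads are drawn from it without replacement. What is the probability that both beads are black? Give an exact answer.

From Box A: P(both black) = (5/9)(4/8) = 5/18.
From Box B: P(both black) = (3/12)(2/11) = 1/22.
Total probability = (2/5)(5/18) + (3/5)(1/22) = 137/990.

137/990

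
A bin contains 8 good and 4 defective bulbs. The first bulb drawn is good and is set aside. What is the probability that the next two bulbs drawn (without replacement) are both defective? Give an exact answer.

After the first draw, 4 of the remaining 11 bulbs are defective.
P = 4/11 × 3/10 = 12/110 = 6/55.

6/55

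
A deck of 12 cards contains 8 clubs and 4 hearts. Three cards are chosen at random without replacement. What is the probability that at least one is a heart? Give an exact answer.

P(no hearts) = 8/12 × 7/11 × 6/10 = 336/1320 = 14/55.
P(at least one) = 1 − 14/55 = 41/55.

41/55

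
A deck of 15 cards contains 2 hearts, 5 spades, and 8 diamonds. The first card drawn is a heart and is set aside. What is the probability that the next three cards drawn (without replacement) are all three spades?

5/182

With the first card removed, 5 spades remain out of 14.
P = 5/14 × 4/13 × 3/12 = 60/2184 = 5/182.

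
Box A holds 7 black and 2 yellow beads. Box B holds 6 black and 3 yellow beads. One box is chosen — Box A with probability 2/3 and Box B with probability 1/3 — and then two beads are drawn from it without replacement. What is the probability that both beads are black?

19/36

From Box A: P(both black) = (7/9)(6/8) = 7/12.
From Box B: P(both black) = (6/9)(5/8) = 5/12.
Total probability = (2/3)(7/12) + (1/3)(5/12) = 19/36.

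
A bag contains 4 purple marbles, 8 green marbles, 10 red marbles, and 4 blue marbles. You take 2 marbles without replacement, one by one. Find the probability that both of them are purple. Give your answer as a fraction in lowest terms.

P(all purple) = 4/26 × 3/25 = 12/650 = 6/325.

6/325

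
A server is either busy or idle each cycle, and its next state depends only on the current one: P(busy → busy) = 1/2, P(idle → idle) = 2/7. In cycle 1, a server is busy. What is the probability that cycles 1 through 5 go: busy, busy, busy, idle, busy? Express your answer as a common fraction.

5/56

Cycle 1 is given. For each transition, use the conditional probability from the current state:
P(busy | busy) = 1/2; P(busy | busy) = 1/2; P(idle | busy) = 1/2; P(busy | idle) = 5/7.
P = 1/2 × 1/2 × 1/2 × 5/7 = 5/56.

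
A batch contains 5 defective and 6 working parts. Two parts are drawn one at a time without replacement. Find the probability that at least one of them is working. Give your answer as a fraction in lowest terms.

P(no working) = 5/11 × 4/10 = 20/110 = 2/11.
P(at least one) = 1 − 2/11 = 9/11.

9/11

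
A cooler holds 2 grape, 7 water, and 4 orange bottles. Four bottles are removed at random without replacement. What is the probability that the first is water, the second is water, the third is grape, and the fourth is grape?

7/1430

Multiply the probability of each draw given the previous ones:
P = 7/13 × 6/12 × 2/11 × 1/10 = 84/17160 = 7/1430.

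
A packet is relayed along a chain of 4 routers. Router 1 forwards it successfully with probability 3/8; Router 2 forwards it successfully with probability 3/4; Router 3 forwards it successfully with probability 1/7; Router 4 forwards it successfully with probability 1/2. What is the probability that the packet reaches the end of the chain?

9/448

Multiplying along the chain,
P = 3/8 × 3/4 × 1/7 × 1/2 = 9/448.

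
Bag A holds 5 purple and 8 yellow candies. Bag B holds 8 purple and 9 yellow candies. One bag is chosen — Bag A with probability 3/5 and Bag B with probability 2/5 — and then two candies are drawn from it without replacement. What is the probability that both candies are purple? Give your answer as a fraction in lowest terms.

176/1105

From Bag A: P(both purple) = (5/13)(4/12) = 5/39.
From Bag B: P(both purple) = (8/17)(7/16) = 7/34.
Total probability = (3/5)(5/39) + (2/5)(7/34) = 176/1105.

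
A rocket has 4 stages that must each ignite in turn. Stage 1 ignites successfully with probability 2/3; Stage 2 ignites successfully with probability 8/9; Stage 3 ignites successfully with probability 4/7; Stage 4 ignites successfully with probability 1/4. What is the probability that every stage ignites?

Each stage is reached only if all earlier stages succeed, so
P = 2/3 × 8/9 × 4/7 × 1/4 = 64/756 = 16/189.

16/189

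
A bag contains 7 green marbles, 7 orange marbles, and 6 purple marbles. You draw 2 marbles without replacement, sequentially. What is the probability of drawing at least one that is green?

P(no green) = 13/20 × 12/19 = 156/380 = 39/95.
P(at least one) = 1 − 39/95 = 56/95.

56/95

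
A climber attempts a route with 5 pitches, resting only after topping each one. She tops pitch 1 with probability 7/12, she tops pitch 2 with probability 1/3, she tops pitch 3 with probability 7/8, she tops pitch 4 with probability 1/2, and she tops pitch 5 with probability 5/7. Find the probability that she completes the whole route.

The events are sequential, so multiply the conditional probabilities:
P = 7/12 × 1/3 × 7/8 × 1/2 × 5/7 = 245/4032 = 35/576.

35/576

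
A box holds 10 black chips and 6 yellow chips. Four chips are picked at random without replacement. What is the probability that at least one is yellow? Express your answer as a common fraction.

23/26

P(no yellow) = 10/16 × 9/15 × 8/14 × 7/13 = 5040/43680 = 3/26.
P(at least one) = 1 − 3/26 = 23/26.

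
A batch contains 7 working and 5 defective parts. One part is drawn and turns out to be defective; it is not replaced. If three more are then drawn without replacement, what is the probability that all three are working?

With the first part removed, 7 working remain out of 11.
P = 7/11 × 6/10 × 5/9 = 210/990 = 7/33.

7/33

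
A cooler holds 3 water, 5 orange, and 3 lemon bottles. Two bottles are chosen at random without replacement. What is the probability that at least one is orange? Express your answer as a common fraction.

P(no orange) = 6/11 × 5/10 = 30/110 = 3/11.
P(at least one) = 1 − 3/11 = 8/11.

8/11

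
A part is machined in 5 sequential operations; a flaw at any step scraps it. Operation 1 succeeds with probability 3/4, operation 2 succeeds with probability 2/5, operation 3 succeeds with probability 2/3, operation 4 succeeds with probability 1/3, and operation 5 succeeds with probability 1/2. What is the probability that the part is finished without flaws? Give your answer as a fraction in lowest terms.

Multiplying along the chain,
P = 3/4 × 2/5 × 2/3 × 1/3 × 1/2 = 12/360 = 1/30.

1/30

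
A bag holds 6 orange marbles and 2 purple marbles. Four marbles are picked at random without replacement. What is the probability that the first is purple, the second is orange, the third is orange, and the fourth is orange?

Multiply the probability of each draw given the previous ones:
P = 2/8 × 6/7 × 5/6 × 4/5 = 240/1680 = 1/7.

1/7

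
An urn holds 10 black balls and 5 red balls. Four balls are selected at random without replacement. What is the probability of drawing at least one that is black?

P(no black) = 5/15 × 4/14 × 3/13 × 2/12 = 120/32760 = 1/273.
P(at least one) = 1 − 1/273 = 272/273.

272/273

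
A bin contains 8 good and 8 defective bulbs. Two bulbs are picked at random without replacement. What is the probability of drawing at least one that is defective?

23/30

P(no defective) = 8/16 × 7/15 = 56/240 = 7/30.
P(at least one) = 1 − 7/30 = 23/30.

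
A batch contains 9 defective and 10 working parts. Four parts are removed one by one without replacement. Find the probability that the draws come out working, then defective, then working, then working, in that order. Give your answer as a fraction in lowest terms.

45/646

Multiply the probability of each draw given the previous ones:
P = 10/19 × 9/18 × 9/17 × 8/16 = 6480/93024 = 45/646.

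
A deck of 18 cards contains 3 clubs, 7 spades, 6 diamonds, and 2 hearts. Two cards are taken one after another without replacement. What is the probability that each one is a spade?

7/51

P(every draw is a spade) = 7/18 × 6/17 = 42/306 = 7/51.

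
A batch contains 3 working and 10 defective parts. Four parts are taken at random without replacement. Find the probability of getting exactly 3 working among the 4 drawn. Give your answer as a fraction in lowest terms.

2/143

One ordering (working drawn first) has probability 3/13 × 2/12 × 1/11 × 10/10 = 60/17160 = 1/286.
There are C(4,3) = 4 such orderings, each equally likely, so P = 4 × 1/286 = 2/143.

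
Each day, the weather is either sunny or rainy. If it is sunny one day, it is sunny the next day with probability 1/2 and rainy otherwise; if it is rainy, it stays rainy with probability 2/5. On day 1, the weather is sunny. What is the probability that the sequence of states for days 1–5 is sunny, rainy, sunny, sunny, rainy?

3/40

Day 1 is given. For each transition, use the conditional probability from the current state:
P(rainy | sunny) = 1/2; P(sunny | rainy) = 3/5; P(sunny | sunny) = 1/2; P(rainy | sunny) = 1/2.
P = 1/2 × 3/5 × 1/2 × 1/2 = 3/40.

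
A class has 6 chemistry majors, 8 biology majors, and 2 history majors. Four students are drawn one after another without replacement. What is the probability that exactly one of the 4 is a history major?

One ordering (a history major drawn first) has probability 2/16 × 14/15 × 13/14 × 12/13 = 4368/43680 = 1/10.
There are C(4,1) = 4 such orderings, each equally likely, so P = 4 × 1/10 = 2/5.

2/5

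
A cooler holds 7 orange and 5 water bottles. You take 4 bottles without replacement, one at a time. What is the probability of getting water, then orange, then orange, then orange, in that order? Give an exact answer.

Multiply the probability of each draw given the previous ones:
P = 5/12 × 7/11 × 6/10 × 5/9 = 1050/11880 = 35/396.

35/396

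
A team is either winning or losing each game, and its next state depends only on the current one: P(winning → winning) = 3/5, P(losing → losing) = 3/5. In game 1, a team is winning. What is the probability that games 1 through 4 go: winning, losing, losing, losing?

Game 1 is given. For each transition, use the conditional probability from the current state:
P(losing | winning) = 2/5; P(losing | losing) = 3/5; P(losing | losing) = 3/5.
P = 2/5 × 3/5 × 3/5 = 18/125.

18/125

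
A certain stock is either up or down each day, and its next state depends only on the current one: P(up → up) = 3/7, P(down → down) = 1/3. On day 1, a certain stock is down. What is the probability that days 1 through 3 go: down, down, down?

Day 1 is given. For each transition, use the conditional probability from the current state:
P(down | down) = 1/3; P(down | down) = 1/3.
P = 1/3 × 1/3 = 1/9.

1/9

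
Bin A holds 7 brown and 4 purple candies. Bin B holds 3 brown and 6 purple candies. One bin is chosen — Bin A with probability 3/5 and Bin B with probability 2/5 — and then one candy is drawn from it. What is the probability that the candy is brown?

From Bin A: P(brown) = 7/11.
From Bin B: P(brown) = 3/9.
Total probability = (3/5)(7/11) + (2/5)(3/9) = 17/33.

17/33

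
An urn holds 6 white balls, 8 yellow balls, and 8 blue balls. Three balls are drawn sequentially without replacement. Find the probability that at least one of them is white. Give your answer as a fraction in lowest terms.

P(no white) = 16/22 × 15/21 × 14/20 = 3360/9240 = 4/11.
P(at least one) = 1 − 4/11 = 7/11.

7/11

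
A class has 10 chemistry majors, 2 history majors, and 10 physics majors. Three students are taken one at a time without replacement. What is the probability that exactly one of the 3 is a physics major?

One ordering (a physics major drawn first) has probability 10/22 × 12/21 × 11/20 = 1320/9240 = 1/7.
There are C(3,1) = 3 such orderings, each equally likely, so P = 3 × 1/7 = 3/7.

3/7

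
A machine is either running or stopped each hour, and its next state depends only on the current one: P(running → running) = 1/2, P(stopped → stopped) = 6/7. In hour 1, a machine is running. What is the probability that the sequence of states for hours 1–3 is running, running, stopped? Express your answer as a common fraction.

Hour 1 is given. For each transition, use the conditional probability from the current state:
P(running | running) = 1/2; P(stopped | running) = 1/2.
P = 1/2 × 1/2 = 1/4.

1/4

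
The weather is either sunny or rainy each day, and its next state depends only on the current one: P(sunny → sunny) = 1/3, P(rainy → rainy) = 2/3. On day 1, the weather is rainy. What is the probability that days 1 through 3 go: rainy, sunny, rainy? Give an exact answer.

Day 1 is given. For each transition, use the conditional probability from the current state:
P(sunny | rainy) = 1/3; P(rainy | sunny) = 2/3.
P = 1/3 × 2/3 = 2/9.

2/9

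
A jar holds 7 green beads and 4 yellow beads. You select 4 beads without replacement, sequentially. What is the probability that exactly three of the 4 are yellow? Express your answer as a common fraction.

One ordering (yellow drawn first) has probability 4/11 × 3/10 × 2/9 × 7/8 = 168/7920 = 7/330.
There are C(4,3) = 4 such orderings, each equally likely, so P = 4 × 7/330 = 14/165.

14/165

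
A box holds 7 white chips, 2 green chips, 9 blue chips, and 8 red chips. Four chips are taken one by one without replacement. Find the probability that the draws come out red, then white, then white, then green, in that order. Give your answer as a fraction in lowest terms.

14/7475

Multiply the probability of each draw given the previous ones:
P = 8/26 × 7/25 × 6/24 × 2/23 = 672/358800 = 14/7475.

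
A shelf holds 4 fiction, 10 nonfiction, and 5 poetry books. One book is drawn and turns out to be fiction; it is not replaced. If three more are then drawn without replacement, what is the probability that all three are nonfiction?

After the first draw, 10 of the remaining 18 books are nonfiction.
P = 10/18 × 9/17 × 8/16 = 720/4896 = 5/34.

5/34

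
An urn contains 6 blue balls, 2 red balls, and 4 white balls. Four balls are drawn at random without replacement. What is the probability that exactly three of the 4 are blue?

One ordering (blue drawn first) has probability 6/12 × 5/11 × 4/10 × 6/9 = 720/11880 = 2/33.
There are C(4,3) = 4 such orderings, each equally likely, so P = 4 × 2/33 = 8/33.

8/33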